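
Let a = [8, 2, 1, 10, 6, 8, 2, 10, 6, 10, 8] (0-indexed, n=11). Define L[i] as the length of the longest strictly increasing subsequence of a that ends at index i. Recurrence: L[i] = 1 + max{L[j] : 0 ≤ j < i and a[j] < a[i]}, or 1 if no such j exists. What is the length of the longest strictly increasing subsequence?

   i    0    1    2    3    4    5    6    7    8    9   10
a[i]    8    2    1   10    6    8    2   10    6   10    8
L[i]    1    1    1    2    2    3    2    4    3    4    4

4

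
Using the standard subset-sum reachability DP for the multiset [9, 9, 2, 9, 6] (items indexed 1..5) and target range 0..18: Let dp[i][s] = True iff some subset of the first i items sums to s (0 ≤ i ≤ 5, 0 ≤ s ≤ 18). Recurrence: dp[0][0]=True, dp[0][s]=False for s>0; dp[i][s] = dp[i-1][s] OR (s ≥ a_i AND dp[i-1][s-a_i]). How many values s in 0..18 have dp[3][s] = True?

5

i\s   0   1   2   3   4   5   6   7   8   9  10  11  12  13  14  15  16  17  18
  0   T   F   F   F   F   F   F   F   F   F   F   F   F   F   F   F   F   F   F
  1   T   F   F   F   F   F   F   F   F   T   F   F   F   F   F   F   F   F   F
  2   T   F   F   F   F   F   F   F   F   T   F   F   F   F   F   F   F   F   T
  3   T   F   T   F   F   F   F   F   F   T   F   T   F   F   F   F   F   F   T
  4   T   F   T   F   F   F   F   F   F   T   F   T   F   F   F   F   F   F   T
  5   T   F   T   F   F   F   T   F   T   T   F   T   F   F   F   T   F   T   T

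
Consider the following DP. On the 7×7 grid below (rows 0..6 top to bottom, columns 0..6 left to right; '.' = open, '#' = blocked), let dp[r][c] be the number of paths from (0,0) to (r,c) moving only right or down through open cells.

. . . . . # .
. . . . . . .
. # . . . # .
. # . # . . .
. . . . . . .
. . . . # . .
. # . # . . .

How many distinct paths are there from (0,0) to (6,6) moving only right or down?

101

r\c   0   1   2   3   4   5   6
  0   1   1   1   1   1   0   0
  1   1   2   3   4   5   5   5
  2   1   0   3   7  12   0   5
  3   1   0   3   0  12  12  17
  4   1   1   4   4  16  28  45
  5   1   2   6  10   0  28  73
  6   1   0   6   0   0  28 101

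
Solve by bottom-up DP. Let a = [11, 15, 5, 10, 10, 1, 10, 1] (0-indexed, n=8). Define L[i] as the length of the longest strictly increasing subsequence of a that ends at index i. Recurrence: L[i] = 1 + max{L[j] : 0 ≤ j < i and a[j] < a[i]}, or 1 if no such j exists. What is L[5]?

   i    0    1    2    3    4    5    6    7
a[i]   11   15    5   10   10    1   10    1
L[i]    1    2    1    2    2    1    2    1

1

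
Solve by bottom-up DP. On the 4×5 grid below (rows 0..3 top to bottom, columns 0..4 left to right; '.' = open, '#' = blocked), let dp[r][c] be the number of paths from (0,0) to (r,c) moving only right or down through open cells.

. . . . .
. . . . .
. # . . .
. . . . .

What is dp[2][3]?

r\c   0   1   2   3   4
  0   1   1   1   1   1
  1   1   2   3   4   5
  2   1   0   3   7  12
  3   1   1   4  11  23

7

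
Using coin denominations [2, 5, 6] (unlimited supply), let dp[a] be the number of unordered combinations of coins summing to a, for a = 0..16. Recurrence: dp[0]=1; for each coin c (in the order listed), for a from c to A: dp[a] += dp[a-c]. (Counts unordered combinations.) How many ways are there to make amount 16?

5

after  coin     0     1     2     3     4     5     6     7     8     9    10    11    12    13    14    15    16
          2     1     0     1     0     1     0     1     0     1     0     1     0     1     0     1     0     1
          5     1     0     1     0     1     1     1     1     1     1     2     1     2     1     2     2     2
          6     1     0     1     0     1     1     2     1     2     1     3     2     4     2     4     3     5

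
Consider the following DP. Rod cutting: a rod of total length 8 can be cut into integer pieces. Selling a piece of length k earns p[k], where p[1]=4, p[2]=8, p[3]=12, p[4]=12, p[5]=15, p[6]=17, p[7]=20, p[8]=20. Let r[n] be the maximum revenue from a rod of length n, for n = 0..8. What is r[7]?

   n    0    1    2    3    4    5    6    7    8
r[n]    0    4    8   12   16   20   24   28   32

28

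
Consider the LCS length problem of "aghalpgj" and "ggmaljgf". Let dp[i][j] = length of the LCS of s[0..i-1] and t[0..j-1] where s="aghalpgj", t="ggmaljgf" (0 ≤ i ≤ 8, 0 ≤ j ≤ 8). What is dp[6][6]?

   ''  g  g  m  a  l  j  g  f
''  0  0  0  0  0  0  0  0  0
 a  0  0  0  0  1  1  1  1  1
 g  0  1  1  1  1  1  1  2  2
 h  0  1  1  1  1  1  1  2  2
 a  0  1  1  1  2  2  2  2  2
 l  0  1  1  1  2  3  3  3  3
 p  0  1  1  1  2  3  3  3  3
 g  0  1  2  2  2  3  3  4  4
 j  0  1  2  2  2  3  4  4  4

3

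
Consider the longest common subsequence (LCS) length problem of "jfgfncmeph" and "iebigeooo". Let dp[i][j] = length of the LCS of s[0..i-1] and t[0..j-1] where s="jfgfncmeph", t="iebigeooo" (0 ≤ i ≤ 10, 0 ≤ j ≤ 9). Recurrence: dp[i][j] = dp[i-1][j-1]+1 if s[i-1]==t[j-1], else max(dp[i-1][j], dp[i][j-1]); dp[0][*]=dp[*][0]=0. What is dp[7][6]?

1

   ''  i  e  b  i  g  e  o  o  o
''  0  0  0  0  0  0  0  0  0  0
 j  0  0  0  0  0  0  0  0  0  0
 f  0  0  0  0  0  0  0  0  0  0
 g  0  0  0  0  0  1  1  1  1  1
 f  0  0  0  0  0  1  1  1  1  1
 n  0  0  0  0  0  1  1  1  1  1
 c  0  0  0  0  0  1  1  1  1  1
 m  0  0  0  0  0  1  1  1  1  1
 e  0  0  1  1  1  1  2  2  2  2
 p  0  0  1  1  1  1  2  2  2  2
 h  0  0  1  1  1  1  2  2  2  2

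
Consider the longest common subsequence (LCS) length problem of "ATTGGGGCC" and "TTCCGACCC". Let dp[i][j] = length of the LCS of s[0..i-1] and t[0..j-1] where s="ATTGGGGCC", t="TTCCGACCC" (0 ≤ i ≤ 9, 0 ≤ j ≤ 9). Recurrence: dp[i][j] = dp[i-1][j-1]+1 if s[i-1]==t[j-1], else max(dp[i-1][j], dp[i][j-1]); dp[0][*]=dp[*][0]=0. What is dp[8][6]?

3

   ''  T  T  C  C  G  A  C  C  C
''  0  0  0  0  0  0  0  0  0  0
 A  0  0  0  0  0  0  1  1  1  1
 T  0  1  1  1  1  1  1  1  1  1
 T  0  1  2  2  2  2  2  2  2  2
 G  0  1  2  2  2  3  3  3  3  3
 G  0  1  2  2  2  3  3  3  3  3
 G  0  1  2  2  2  3  3  3  3  3
 G  0  1  2  2  2  3  3  3  3  3
 C  0  1  2  3  3  3  3  4  4  4
 C  0  1  2  3  4  4  4  4  5  5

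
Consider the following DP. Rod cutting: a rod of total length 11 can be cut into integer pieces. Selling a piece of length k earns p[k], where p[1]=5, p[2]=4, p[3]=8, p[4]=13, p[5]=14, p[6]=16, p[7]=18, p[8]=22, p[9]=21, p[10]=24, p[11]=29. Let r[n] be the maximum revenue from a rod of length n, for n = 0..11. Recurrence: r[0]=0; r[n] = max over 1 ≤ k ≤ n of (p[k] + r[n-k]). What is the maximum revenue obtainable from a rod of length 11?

55

   n    0    1    2    3    4    5    6    7    8    9   10   11
r[n]    0    5   10   15   20   25   30   35   40   45   50   55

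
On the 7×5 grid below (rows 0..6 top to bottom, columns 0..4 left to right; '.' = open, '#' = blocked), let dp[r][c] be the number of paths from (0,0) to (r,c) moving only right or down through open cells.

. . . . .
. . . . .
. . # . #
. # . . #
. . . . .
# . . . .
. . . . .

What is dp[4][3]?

r\c   0   1   2   3   4
  0   1   1   1   1   1
  1   1   2   3   4   5
  2   1   3   0   4   0
  3   1   0   0   4   0
  4   1   1   1   5   5
  5   0   1   2   7  12
  6   0   1   3  10  22

5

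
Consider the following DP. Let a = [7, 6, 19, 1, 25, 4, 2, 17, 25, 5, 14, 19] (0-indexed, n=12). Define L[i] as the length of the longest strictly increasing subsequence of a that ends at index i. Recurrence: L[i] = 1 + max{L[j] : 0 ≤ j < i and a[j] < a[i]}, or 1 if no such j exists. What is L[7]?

3

   i    0    1    2    3    4    5    6    7    8    9   10   11
a[i]    7    6   19    1   25    4    2   17   25    5   14   19
L[i]    1    1    2    1    3    2    2    3    4    3    4    5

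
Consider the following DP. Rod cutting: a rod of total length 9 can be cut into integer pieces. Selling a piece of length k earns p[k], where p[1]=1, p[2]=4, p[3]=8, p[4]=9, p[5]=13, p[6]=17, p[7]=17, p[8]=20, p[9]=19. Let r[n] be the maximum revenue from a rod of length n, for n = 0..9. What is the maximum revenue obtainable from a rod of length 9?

   n    0    1    2    3    4    5    6    7    8    9
r[n]    0    1    4    8    9   13   17   18   21   25

25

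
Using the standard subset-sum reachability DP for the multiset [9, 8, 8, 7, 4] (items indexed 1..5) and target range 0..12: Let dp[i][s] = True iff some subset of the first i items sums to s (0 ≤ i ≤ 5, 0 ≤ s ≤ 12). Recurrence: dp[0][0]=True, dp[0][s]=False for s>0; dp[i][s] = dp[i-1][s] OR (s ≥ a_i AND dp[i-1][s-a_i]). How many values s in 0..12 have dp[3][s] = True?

i\s   0   1   2   3   4   5   6   7   8   9  10  11  12
  0   T   F   F   F   F   F   F   F   F   F   F   F   F
  1   T   F   F   F   F   F   F   F   F   T   F   F   F
  2   T   F   F   F   F   F   F   F   T   T   F   F   F
  3   T   F   F   F   F   F   F   F   T   T   F   F   F
  4   T   F   F   F   F   F   F   T   T   T   F   F   F
  5   T   F   F   F   T   F   F   T   T   T   F   T   T

3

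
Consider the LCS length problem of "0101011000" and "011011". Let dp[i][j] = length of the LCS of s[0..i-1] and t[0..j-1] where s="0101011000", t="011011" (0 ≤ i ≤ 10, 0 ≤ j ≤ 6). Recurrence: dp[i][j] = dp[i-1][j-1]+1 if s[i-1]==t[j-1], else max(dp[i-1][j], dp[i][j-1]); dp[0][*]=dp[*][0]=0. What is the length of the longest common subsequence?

   ''  0  1  1  0  1  1
''  0  0  0  0  0  0  0
 0  0  1  1  1  1  1  1
 1  0  1  2  2  2  2  2
 0  0  1  2  2  3  3  3
 1  0  1  2  3  3  4  4
 0  0  1  2  3  4  4  4
 1  0  1  2  3  4  5  5
 1  0  1  2  3  4  5  6
 0  0  1  2  3  4  5  6
 0  0  1  2  3  4  5  6
 0  0  1  2  3  4  5  6

6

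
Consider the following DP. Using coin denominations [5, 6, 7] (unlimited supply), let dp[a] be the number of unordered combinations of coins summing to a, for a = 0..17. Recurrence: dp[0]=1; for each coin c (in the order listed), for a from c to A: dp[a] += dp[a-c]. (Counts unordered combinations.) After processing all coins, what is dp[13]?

1

after  coin     0     1     2     3     4     5     6     7     8     9    10    11    12    13    14    15    16    17
          5     1     0     0     0     0     1     0     0     0     0     1     0     0     0     0     1     0     0
          6     1     0     0     0     0     1     1     0     0     0     1     1     1     0     0     1     1     1
          7     1     0     0     0     0     1     1     1     0     0     1     1     2     1     1     1     1     2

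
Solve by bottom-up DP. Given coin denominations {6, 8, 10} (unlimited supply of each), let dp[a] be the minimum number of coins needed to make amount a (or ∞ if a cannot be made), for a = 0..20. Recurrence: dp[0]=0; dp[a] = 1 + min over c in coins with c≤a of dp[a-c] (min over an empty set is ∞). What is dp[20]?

2

 a  0  1  2  3  4  5  6  7  8  9 10 11 12 13 14 15 16 17 18 19 20
dp  0  -  -  -  -  -  1  -  1  -  1  -  2  -  2  -  2  -  2  -  2
(- denotes ∞ / unreachable)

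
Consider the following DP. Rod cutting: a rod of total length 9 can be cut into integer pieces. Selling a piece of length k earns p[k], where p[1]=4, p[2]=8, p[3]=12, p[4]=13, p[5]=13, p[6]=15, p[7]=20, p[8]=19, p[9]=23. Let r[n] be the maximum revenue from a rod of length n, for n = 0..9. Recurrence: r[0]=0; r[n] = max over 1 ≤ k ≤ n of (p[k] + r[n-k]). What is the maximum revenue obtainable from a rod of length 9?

36

   n    0    1    2    3    4    5    6    7    8    9
r[n]    0    4    8   12   16   20   24   28   32   36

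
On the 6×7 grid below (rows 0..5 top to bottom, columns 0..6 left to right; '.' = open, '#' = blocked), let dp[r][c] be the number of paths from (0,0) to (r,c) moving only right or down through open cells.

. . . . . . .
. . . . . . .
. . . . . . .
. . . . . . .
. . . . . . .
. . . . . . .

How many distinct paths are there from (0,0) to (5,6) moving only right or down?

r\c   0   1   2   3   4   5   6
  0   1   1   1   1   1   1   1
  1   1   2   3   4   5   6   7
  2   1   3   6  10  15  21  28
  3   1   4  10  20  35  56  84
  4   1   5  15  35  70 126 210
  5   1   6  21  56 126 252 462

462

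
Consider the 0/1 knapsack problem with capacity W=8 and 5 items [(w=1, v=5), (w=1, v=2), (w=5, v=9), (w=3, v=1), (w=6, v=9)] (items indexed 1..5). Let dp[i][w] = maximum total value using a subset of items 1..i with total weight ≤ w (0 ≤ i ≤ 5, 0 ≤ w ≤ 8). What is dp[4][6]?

14

i\w   0   1   2   3   4   5   6   7   8
  0   0   0   0   0   0   0   0   0   0
  1   0   5   5   5   5   5   5   5   5
  2   0   5   7   7   7   7   7   7   7
  3   0   5   7   7   7   9  14  16  16
  4   0   5   7   7   7   9  14  16  16
  5   0   5   7   7   7   9  14  16  16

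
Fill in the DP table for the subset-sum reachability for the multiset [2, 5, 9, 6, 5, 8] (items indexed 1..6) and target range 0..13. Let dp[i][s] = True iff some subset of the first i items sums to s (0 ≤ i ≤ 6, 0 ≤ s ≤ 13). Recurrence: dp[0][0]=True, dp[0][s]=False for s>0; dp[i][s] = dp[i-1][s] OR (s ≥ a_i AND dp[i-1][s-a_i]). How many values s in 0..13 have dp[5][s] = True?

i\s   0   1   2   3   4   5   6   7   8   9  10  11  12  13
  0   T   F   F   F   F   F   F   F   F   F   F   F   F   F
  1   T   F   T   F   F   F   F   F   F   F   F   F   F   F
  2   T   F   T   F   F   T   F   T   F   F   F   F   F   F
  3   T   F   T   F   F   T   F   T   F   T   F   T   F   F
  4   T   F   T   F   F   T   T   T   T   T   F   T   F   T
  5   T   F   T   F   F   T   T   T   T   T   T   T   T   T
  6   T   F   T   F   F   T   T   T   T   T   T   T   T   T

11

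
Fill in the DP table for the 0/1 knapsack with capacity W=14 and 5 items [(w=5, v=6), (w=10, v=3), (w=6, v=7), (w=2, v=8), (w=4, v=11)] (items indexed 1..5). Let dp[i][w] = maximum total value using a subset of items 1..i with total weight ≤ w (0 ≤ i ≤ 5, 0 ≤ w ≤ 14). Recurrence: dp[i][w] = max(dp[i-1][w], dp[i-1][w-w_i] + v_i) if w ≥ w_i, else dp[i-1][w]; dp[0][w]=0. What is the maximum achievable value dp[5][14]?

i\w   0   1   2   3   4   5   6   7   8   9  10  11  12  13  14
  0   0   0   0   0   0   0   0   0   0   0   0   0   0   0   0
  1   0   0   0   0   0   6   6   6   6   6   6   6   6   6   6
  2   0   0   0   0   0   6   6   6   6   6   6   6   6   6   6
  3   0   0   0   0   0   6   7   7   7   7   7  13  13  13  13
  4   0   0   8   8   8   8   8  14  15  15  15  15  15  21  21
  5   0   0   8   8  11  11  19  19  19  19  19  25  26  26  26

26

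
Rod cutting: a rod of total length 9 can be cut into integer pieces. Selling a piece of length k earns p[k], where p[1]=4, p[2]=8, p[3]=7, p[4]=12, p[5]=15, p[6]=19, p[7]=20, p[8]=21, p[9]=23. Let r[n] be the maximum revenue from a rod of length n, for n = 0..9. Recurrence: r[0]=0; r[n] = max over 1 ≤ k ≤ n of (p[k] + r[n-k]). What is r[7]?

   n    0    1    2    3    4    5    6    7    8    9
r[n]    0    4    8   12   16   20   24   28   32   36

28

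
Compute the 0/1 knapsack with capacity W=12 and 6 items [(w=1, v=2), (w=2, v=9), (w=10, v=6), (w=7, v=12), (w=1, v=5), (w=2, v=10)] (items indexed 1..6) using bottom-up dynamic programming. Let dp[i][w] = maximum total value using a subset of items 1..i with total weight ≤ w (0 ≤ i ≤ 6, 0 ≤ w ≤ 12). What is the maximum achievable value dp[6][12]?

36

i\w   0   1   2   3   4   5   6   7   8   9  10  11  12
  0   0   0   0   0   0   0   0   0   0   0   0   0   0
  1   0   2   2   2   2   2   2   2   2   2   2   2   2
  2   0   2   9  11  11  11  11  11  11  11  11  11  11
  3   0   2   9  11  11  11  11  11  11  11  11  11  15
  4   0   2   9  11  11  11  11  12  14  21  23  23  23
  5   0   5   9  14  16  16  16  16  17  21  26  28  28
  6   0   5  10  15  19  24  26  26  26  26  27  31  36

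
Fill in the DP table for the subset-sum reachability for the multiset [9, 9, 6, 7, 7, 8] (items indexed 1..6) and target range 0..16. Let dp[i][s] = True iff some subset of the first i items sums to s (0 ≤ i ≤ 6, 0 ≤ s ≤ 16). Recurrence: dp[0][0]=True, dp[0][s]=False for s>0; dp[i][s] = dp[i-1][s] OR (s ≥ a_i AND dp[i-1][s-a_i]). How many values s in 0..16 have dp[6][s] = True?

9

i\s   0   1   2   3   4   5   6   7   8   9  10  11  12  13  14  15  16
  0   T   F   F   F   F   F   F   F   F   F   F   F   F   F   F   F   F
  1   T   F   F   F   F   F   F   F   F   T   F   F   F   F   F   F   F
  2   T   F   F   F   F   F   F   F   F   T   F   F   F   F   F   F   F
  3   T   F   F   F   F   F   T   F   F   T   F   F   F   F   F   T   F
  4   T   F   F   F   F   F   T   T   F   T   F   F   F   T   F   T   T
  5   T   F   F   F   F   F   T   T   F   T   F   F   F   T   T   T   T
  6   T   F   F   F   F   F   T   T   T   T   F   F   F   T   T   T   T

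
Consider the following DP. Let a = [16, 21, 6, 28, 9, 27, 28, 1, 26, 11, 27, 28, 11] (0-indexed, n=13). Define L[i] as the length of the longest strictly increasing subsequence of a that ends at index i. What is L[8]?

3

   i    0    1    2    3    4    5    6    7    8    9   10   11   12
a[i]   16   21    6   28    9   27   28    1   26   11   27   28   11
L[i]    1    2    1    3    2    3    4    1    3    3    4    5    3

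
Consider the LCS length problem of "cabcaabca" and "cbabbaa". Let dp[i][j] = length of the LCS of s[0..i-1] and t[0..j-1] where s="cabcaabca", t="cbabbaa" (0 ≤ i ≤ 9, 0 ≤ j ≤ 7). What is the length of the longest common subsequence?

   ''  c  b  a  b  b  a  a
''  0  0  0  0  0  0  0  0
 c  0  1  1  1  1  1  1  1
 a  0  1  1  2  2  2  2  2
 b  0  1  2  2  3  3  3  3
 c  0  1  2  2  3  3  3  3
 a  0  1  2  3  3  3  4  4
 a  0  1  2  3  3  3  4  5
 b  0  1  2  3  4  4  4  5
 c  0  1  2  3  4  4  4  5
 a  0  1  2  3  4  4  5  5

5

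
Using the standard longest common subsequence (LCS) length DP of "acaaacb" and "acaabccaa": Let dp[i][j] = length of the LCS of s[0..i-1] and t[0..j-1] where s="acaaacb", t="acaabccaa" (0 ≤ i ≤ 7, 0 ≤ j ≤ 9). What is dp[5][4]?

4

   ''  a  c  a  a  b  c  c  a  a
''  0  0  0  0  0  0  0  0  0  0
 a  0  1  1  1  1  1  1  1  1  1
 c  0  1  2  2  2  2  2  2  2  2
 a  0  1  2  3  3  3  3  3  3  3
 a  0  1  2  3  4  4  4  4  4  4
 a  0  1  2  3  4  4  4  4  5  5
 c  0  1  2  3  4  4  5  5  5  5
 b  0  1  2  3  4  5  5  5  5  5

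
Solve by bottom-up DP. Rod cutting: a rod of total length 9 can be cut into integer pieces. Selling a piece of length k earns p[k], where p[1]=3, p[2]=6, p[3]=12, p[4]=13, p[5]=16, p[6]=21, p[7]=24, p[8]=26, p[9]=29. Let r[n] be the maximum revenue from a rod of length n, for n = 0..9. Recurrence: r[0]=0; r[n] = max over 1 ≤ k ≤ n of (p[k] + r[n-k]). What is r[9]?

   n    0    1    2    3    4    5    6    7    8    9
r[n]    0    3    6   12   15   18   24   27   30   36

36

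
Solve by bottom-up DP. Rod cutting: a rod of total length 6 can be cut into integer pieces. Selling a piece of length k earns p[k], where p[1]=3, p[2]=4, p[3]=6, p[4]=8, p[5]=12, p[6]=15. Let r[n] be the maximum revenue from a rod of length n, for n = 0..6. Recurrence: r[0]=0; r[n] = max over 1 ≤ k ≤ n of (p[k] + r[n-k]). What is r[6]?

   n    0    1    2    3    4    5    6
r[n]    0    3    6    9   12   15   18

18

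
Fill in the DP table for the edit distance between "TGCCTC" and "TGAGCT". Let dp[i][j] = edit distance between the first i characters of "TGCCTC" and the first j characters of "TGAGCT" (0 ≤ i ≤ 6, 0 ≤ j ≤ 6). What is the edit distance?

   ''  T  G  A  G  C  T
''  0  1  2  3  4  5  6
 T  1  0  1  2  3  4  5
 G  2  1  0  1  2  3  4
 C  3  2  1  1  2  2  3
 C  4  3  2  2  2  2  3
 T  5  4  3  3  3  3  2
 C  6  5  4  4  4  3  3

3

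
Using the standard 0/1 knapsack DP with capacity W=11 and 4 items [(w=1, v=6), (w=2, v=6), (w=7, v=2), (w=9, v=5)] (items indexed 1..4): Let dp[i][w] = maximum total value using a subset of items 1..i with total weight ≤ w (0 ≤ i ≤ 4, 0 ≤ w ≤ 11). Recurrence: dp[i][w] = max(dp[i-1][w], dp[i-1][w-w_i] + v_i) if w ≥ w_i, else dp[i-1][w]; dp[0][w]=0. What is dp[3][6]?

i\w   0   1   2   3   4   5   6   7   8   9  10  11
  0   0   0   0   0   0   0   0   0   0   0   0   0
  1   0   6   6   6   6   6   6   6   6   6   6   6
  2   0   6   6  12  12  12  12  12  12  12  12  12
  3   0   6   6  12  12  12  12  12  12  12  14  14
  4   0   6   6  12  12  12  12  12  12  12  14  14

12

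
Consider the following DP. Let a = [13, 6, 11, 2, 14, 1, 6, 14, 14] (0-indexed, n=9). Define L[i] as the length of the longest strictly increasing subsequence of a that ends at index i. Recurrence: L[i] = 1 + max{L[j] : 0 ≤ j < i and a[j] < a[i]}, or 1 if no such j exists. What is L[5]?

1

   i    0    1    2    3    4    5    6    7    8
a[i]   13    6   11    2   14    1    6   14   14
L[i]    1    1    2    1    3    1    2    3    3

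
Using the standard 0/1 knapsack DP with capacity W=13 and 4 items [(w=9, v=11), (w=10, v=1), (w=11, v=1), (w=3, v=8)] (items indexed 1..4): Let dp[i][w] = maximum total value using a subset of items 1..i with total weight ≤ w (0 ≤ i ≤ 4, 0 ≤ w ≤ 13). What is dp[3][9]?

11

i\w   0   1   2   3   4   5   6   7   8   9  10  11  12  13
  0   0   0   0   0   0   0   0   0   0   0   0   0   0   0
  1   0   0   0   0   0   0   0   0   0  11  11  11  11  11
  2   0   0   0   0   0   0   0   0   0  11  11  11  11  11
  3   0   0   0   0   0   0   0   0   0  11  11  11  11  11
  4   0   0   0   8   8   8   8   8   8  11  11  11  19  19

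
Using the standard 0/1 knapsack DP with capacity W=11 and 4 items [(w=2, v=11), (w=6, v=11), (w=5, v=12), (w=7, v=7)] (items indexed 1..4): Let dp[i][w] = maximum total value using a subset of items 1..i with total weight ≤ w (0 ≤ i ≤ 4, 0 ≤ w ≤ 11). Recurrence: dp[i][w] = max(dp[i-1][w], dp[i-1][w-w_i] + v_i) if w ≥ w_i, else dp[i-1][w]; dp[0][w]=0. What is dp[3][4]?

i\w   0   1   2   3   4   5   6   7   8   9  10  11
  0   0   0   0   0   0   0   0   0   0   0   0   0
  1   0   0  11  11  11  11  11  11  11  11  11  11
  2   0   0  11  11  11  11  11  11  22  22  22  22
  3   0   0  11  11  11  12  12  23  23  23  23  23
  4   0   0  11  11  11  12  12  23  23  23  23  23

11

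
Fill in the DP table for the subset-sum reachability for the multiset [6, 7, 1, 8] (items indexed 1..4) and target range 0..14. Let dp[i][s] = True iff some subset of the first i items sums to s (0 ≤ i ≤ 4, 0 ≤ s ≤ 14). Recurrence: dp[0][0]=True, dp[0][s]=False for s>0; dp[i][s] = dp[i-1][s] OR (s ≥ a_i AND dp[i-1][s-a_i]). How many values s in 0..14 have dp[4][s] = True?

i\s   0   1   2   3   4   5   6   7   8   9  10  11  12  13  14
  0   T   F   F   F   F   F   F   F   F   F   F   F   F   F   F
  1   T   F   F   F   F   F   T   F   F   F   F   F   F   F   F
  2   T   F   F   F   F   F   T   T   F   F   F   F   F   T   F
  3   T   T   F   F   F   F   T   T   T   F   F   F   F   T   T
  4   T   T   F   F   F   F   T   T   T   T   F   F   F   T   T

8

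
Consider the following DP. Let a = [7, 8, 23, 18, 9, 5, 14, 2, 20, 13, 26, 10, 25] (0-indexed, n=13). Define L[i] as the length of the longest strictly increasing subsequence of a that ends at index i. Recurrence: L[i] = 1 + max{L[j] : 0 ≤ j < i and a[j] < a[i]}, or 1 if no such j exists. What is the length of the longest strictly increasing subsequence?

   i    0    1    2    3    4    5    6    7    8    9   10   11   12
a[i]    7    8   23   18    9    5   14    2   20   13   26   10   25
L[i]    1    2    3    3    3    1    4    1    5    4    6    4    6

6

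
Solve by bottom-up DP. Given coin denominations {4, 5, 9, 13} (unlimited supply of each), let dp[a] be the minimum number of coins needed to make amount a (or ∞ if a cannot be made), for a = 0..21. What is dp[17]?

 a  0  1  2  3  4  5  6  7  8  9 10 11 12 13 14 15 16 17 18 19 20 21
dp  0  -  -  -  1  1  -  -  2  1  2  -  3  1  2  3  4  2  2  3  4  3
(- denotes ∞ / unreachable)

2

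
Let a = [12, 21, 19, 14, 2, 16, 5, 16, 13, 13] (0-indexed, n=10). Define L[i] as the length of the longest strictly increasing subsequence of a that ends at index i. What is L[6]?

2

   i    0    1    2    3    4    5    6    7    8    9
a[i]   12   21   19   14    2   16    5   16   13   13
L[i]    1    2    2    2    1    3    2    3    3    3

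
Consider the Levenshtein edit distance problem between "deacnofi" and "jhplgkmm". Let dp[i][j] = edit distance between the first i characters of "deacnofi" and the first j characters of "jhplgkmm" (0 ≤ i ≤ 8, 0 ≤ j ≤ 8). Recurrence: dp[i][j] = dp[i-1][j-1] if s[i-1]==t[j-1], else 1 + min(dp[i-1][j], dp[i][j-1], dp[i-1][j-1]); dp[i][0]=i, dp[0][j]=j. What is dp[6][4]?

6

   ''  j  h  p  l  g  k  m  m
''  0  1  2  3  4  5  6  7  8
 d  1  1  2  3  4  5  6  7  8
 e  2  2  2  3  4  5  6  7  8
 a  3  3  3  3  4  5  6  7  8
 c  4  4  4  4  4  5  6  7  8
 n  5  5  5  5  5  5  6  7  8
 o  6  6  6  6  6  6  6  7  8
 f  7  7  7  7  7  7  7  7  8
 i  8  8  8  8  8  8  8  8  8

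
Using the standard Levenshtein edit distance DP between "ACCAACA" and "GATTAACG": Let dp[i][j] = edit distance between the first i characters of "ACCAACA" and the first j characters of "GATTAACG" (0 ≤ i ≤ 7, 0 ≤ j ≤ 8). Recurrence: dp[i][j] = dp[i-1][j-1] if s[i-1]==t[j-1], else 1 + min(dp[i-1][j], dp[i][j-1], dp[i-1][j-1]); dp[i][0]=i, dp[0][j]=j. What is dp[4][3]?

   ''  G  A  T  T  A  A  C  G
''  0  1  2  3  4  5  6  7  8
 A  1  1  1  2  3  4  5  6  7
 C  2  2  2  2  3  4  5  5  6
 C  3  3  3  3  3  4  5  5  6
 A  4  4  3  4  4  3  4  5  6
 A  5  5  4  4  5  4  3  4  5
 C  6  6  5  5  5  5  4  3  4
 A  7  7  6  6  6  5  5  4  4

4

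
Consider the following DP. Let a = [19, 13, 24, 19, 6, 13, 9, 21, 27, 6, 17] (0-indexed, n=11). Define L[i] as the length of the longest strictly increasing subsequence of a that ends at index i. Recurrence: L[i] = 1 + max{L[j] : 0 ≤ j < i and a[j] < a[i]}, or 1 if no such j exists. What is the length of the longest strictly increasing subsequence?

4

   i    0    1    2    3    4    5    6    7    8    9   10
a[i]   19   13   24   19    6   13    9   21   27    6   17
L[i]    1    1    2    2    1    2    2    3    4    1    3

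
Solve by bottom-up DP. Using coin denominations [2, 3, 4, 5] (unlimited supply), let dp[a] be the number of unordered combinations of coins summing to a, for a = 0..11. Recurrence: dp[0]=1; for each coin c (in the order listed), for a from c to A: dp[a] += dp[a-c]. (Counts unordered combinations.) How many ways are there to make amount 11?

7

after  coin     0     1     2     3     4     5     6     7     8     9    10    11
          2     1     0     1     0     1     0     1     0     1     0     1     0
          3     1     0     1     1     1     1     2     1     2     2     2     2
          4     1     0     1     1     2     1     3     2     4     3     5     4
          5     1     0     1     1     2     2     3     3     5     5     7     7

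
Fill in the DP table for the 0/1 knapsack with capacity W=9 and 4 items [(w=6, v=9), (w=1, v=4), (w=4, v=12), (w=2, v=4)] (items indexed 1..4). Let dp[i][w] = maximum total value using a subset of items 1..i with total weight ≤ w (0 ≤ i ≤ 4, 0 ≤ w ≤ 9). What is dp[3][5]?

i\w   0   1   2   3   4   5   6   7   8   9
  0   0   0   0   0   0   0   0   0   0   0
  1   0   0   0   0   0   0   9   9   9   9
  2   0   4   4   4   4   4   9  13  13  13
  3   0   4   4   4  12  16  16  16  16  16
  4   0   4   4   8  12  16  16  20  20  20

16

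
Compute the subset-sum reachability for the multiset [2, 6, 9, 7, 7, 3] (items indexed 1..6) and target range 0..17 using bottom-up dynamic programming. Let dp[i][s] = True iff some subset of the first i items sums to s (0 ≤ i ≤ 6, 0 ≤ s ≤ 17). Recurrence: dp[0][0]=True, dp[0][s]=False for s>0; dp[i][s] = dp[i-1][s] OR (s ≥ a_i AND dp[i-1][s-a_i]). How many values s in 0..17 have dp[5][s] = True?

i\s   0   1   2   3   4   5   6   7   8   9  10  11  12  13  14  15  16  17
  0   T   F   F   F   F   F   F   F   F   F   F   F   F   F   F   F   F   F
  1   T   F   T   F   F   F   F   F   F   F   F   F   F   F   F   F   F   F
  2   T   F   T   F   F   F   T   F   T   F   F   F   F   F   F   F   F   F
  3   T   F   T   F   F   F   T   F   T   T   F   T   F   F   F   T   F   T
  4   T   F   T   F   F   F   T   T   T   T   F   T   F   T   F   T   T   T
  5   T   F   T   F   F   F   T   T   T   T   F   T   F   T   T   T   T   T
  6   T   F   T   T   F   T   T   T   T   T   T   T   T   T   T   T   T   T

12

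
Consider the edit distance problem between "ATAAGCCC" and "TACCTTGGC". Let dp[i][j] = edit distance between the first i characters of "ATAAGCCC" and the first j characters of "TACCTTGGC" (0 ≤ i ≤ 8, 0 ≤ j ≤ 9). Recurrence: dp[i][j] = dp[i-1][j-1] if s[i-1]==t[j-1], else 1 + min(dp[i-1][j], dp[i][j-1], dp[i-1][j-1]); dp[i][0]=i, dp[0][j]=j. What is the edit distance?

   ''  T  A  C  C  T  T  G  G  C
''  0  1  2  3  4  5  6  7  8  9
 A  1  1  1  2  3  4  5  6  7  8
 T  2  1  2  2  3  3  4  5  6  7
 A  3  2  1  2  3  4  4  5  6  7
 A  4  3  2  2  3  4  5  5  6  7
 G  5  4  3  3  3  4  5  5  5  6
 C  6  5  4  3  3  4  5  6  6  5
 C  7  6  5  4  3  4  5  6  7  6
 C  8  7  6  5  4  4  5  6  7  7

7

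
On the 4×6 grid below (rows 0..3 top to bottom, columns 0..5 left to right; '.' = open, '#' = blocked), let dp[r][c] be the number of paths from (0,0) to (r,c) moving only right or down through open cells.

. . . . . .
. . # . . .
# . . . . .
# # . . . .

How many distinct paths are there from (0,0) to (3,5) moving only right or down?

18

r\c   0   1   2   3   4   5
  0   1   1   1   1   1   1
  1   1   2   0   1   2   3
  2   0   2   2   3   5   8
  3   0   0   2   5  10  18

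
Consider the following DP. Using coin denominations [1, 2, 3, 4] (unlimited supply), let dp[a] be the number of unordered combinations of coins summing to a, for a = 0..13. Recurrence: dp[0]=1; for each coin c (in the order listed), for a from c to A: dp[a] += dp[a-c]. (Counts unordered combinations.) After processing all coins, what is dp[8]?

after  coin     0     1     2     3     4     5     6     7     8     9    10    11    12    13
          1     1     1     1     1     1     1     1     1     1     1     1     1     1     1
          2     1     1     2     2     3     3     4     4     5     5     6     6     7     7
          3     1     1     2     3     4     5     7     8    10    12    14    16    19    21
          4     1     1     2     3     5     6     9    11    15    18    23    27    34    39

15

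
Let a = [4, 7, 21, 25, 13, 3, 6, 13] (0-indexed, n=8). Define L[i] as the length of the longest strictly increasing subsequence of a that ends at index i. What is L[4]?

3

   i    0    1    2    3    4    5    6    7
a[i]    4    7   21   25   13    3    6   13
L[i]    1    2    3    4    3    1    2    3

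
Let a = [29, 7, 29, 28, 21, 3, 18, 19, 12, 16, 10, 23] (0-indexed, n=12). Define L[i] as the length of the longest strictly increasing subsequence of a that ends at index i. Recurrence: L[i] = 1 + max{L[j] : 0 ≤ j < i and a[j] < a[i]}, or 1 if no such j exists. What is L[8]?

   i    0    1    2    3    4    5    6    7    8    9   10   11
a[i]   29    7   29   28   21    3   18   19   12   16   10   23
L[i]    1    1    2    2    2    1    2    3    2    3    2    4

2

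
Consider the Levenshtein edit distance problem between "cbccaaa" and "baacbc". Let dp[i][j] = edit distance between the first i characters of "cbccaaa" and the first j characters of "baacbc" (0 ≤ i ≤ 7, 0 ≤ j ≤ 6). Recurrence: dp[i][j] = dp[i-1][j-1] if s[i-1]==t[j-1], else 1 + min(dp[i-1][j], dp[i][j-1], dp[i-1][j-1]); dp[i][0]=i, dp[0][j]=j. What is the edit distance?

   ''  b  a  a  c  b  c
''  0  1  2  3  4  5  6
 c  1  1  2  3  3  4  5
 b  2  1  2  3  4  3  4
 c  3  2  2  3  3  4  3
 c  4  3  3  3  3  4  4
 a  5  4  3  3  4  4  5
 a  6  5  4  3  4  5  5
 a  7  6  5  4  4  5  6

6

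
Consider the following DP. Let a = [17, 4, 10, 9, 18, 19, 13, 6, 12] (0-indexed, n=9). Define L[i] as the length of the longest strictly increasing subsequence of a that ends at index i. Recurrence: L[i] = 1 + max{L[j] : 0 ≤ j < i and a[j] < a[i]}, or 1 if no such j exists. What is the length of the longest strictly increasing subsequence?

   i    0    1    2    3    4    5    6    7    8
a[i]   17    4   10    9   18   19   13    6   12
L[i]    1    1    2    2    3    4    3    2    3

4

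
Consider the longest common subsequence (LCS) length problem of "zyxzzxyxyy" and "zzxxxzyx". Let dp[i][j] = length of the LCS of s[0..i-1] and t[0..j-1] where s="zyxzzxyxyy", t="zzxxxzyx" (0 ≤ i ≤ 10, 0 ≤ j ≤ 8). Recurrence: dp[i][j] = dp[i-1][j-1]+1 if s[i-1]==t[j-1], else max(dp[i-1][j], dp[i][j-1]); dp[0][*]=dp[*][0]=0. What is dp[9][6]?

4

   ''  z  z  x  x  x  z  y  x
''  0  0  0  0  0  0  0  0  0
 z  0  1  1  1  1  1  1  1  1
 y  0  1  1  1  1  1  1  2  2
 x  0  1  1  2  2  2  2  2  3
 z  0  1  2  2  2  2  3  3  3
 z  0  1  2  2  2  2  3  3  3
 x  0  1  2  3  3  3  3  3  4
 y  0  1  2  3  3  3  3  4  4
 x  0  1  2  3  4  4  4  4  5
 y  0  1  2  3  4  4  4  5  5
 y  0  1  2  3  4  4  4  5  5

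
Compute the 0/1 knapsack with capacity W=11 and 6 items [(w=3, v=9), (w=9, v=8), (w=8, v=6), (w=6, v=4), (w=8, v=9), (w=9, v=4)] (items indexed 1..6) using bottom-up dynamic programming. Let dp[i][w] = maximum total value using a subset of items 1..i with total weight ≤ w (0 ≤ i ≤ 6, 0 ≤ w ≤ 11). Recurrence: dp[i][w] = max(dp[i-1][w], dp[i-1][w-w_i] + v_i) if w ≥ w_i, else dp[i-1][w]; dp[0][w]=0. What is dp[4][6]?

i\w   0   1   2   3   4   5   6   7   8   9  10  11
  0   0   0   0   0   0   0   0   0   0   0   0   0
  1   0   0   0   9   9   9   9   9   9   9   9   9
  2   0   0   0   9   9   9   9   9   9   9   9   9
  3   0   0   0   9   9   9   9   9   9   9   9  15
  4   0   0   0   9   9   9   9   9   9  13  13  15
  5   0   0   0   9   9   9   9   9   9  13  13  18
  6   0   0   0   9   9   9   9   9   9  13  13  18

9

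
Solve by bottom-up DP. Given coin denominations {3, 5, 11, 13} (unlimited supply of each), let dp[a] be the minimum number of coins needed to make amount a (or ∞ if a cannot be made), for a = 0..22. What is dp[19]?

3

 a  0  1  2  3  4  5  6  7  8  9 10 11 12 13 14 15 16 17 18 19 20 21 22
dp  0  -  -  1  -  1  2  -  2  3  2  1  4  1  2  3  2  3  2  3  4  3  2
(- denotes ∞ / unreachable)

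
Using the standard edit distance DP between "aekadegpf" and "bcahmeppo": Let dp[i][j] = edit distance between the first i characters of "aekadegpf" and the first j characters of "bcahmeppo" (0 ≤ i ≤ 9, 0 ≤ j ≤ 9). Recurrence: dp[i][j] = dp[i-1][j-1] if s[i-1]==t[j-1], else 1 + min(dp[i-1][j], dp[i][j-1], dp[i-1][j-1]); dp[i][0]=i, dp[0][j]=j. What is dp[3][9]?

   ''  b  c  a  h  m  e  p  p  o
''  0  1  2  3  4  5  6  7  8  9
 a  1  1  2  2  3  4  5  6  7  8
 e  2  2  2  3  3  4  4  5  6  7
 k  3  3  3  3  4  4  5  5  6  7
 a  4  4  4  3  4  5  5  6  6  7
 d  5  5  5  4  4  5  6  6  7  7
 e  6  6  6  5  5  5  5  6  7  8
 g  7  7  7  6  6  6  6  6  7  8
 p  8  8  8  7  7  7  7  6  6  7
 f  9  9  9  8  8  8  8  7  7  7

7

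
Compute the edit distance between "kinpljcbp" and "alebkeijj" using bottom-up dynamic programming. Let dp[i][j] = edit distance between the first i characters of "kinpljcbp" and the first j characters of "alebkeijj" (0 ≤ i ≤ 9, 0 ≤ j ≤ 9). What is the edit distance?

9

   ''  a  l  e  b  k  e  i  j  j
''  0  1  2  3  4  5  6  7  8  9
 k  1  1  2  3  4  4  5  6  7  8
 i  2  2  2  3  4  5  5  5  6  7
 n  3  3  3  3  4  5  6  6  6  7
 p  4  4  4  4  4  5  6  7  7  7
 l  5  5  4  5  5  5  6  7  8  8
 j  6  6  5  5  6  6  6  7  7  8
 c  7  7  6  6  6  7  7  7  8  8
 b  8  8  7  7  6  7  8  8  8  9
 p  9  9  8  8  7  7  8  9  9  9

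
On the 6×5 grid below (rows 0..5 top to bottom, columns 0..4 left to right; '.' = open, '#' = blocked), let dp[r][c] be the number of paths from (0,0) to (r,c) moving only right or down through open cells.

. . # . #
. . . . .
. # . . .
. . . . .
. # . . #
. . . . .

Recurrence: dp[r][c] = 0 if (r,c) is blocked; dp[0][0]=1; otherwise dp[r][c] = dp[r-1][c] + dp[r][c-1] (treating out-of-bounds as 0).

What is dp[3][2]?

3

r\c   0   1   2   3   4
  0   1   1   0   0   0
  1   1   2   2   2   2
  2   1   0   2   4   6
  3   1   1   3   7  13
  4   1   0   3  10   0
  5   1   1   4  14  14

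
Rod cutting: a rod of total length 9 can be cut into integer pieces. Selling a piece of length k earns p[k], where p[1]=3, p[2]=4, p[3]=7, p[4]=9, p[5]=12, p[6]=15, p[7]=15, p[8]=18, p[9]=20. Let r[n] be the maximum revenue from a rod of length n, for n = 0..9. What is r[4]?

   n    0    1    2    3    4    5    6    7    8    9
r[n]    0    3    6    9   12   15   18   21   24   27

12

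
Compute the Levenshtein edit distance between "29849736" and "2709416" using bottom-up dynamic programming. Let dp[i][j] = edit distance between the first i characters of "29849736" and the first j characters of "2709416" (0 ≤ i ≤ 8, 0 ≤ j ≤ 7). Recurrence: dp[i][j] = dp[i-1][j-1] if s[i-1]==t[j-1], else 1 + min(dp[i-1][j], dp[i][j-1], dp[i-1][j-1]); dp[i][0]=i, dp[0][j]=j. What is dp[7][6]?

   ''  2  7  0  9  4  1  6
''  0  1  2  3  4  5  6  7
 2  1  0  1  2  3  4  5  6
 9  2  1  1  2  2  3  4  5
 8  3  2  2  2  3  3  4  5
 4  4  3  3  3  3  3  4  5
 9  5  4  4  4  3  4  4  5
 7  6  5  4  5  4  4  5  5
 3  7  6  5  5  5  5  5  6
 6  8  7  6  6  6  6  6  5

5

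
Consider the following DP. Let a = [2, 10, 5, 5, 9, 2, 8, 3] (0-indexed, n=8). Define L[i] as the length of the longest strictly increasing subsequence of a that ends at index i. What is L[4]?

   i    0    1    2    3    4    5    6    7
a[i]    2   10    5    5    9    2    8    3
L[i]    1    2    2    2    3    1    3    2

3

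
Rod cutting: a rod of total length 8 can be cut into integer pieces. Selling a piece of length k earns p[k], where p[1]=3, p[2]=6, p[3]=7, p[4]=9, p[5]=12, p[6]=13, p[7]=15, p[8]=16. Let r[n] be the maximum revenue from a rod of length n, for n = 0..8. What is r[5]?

15

   n    0    1    2    3    4    5    6    7    8
r[n]    0    3    6    9   12   15   18   21   24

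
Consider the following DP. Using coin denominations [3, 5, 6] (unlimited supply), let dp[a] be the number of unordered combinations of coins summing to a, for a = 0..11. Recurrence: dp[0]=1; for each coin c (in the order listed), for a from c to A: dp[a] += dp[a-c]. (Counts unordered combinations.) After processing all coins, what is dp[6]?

2

after  coin     0     1     2     3     4     5     6     7     8     9    10    11
          3     1     0     0     1     0     0     1     0     0     1     0     0
          5     1     0     0     1     0     1     1     0     1     1     1     1
          6     1     0     0     1     0     1     2     0     1     2     1     2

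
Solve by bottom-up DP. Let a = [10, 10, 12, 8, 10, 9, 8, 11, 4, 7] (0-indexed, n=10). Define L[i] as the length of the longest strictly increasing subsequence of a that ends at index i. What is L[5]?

2

   i    0    1    2    3    4    5    6    7    8    9
a[i]   10   10   12    8   10    9    8   11    4    7
L[i]    1    1    2    1    2    2    1    3    1    2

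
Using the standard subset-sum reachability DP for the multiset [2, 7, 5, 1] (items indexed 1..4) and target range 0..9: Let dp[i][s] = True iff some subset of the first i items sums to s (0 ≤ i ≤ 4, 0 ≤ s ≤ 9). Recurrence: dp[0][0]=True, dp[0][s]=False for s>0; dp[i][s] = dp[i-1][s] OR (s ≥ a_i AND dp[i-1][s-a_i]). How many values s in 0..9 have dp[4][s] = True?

9

i\s   0   1   2   3   4   5   6   7   8   9
  0   T   F   F   F   F   F   F   F   F   F
  1   T   F   T   F   F   F   F   F   F   F
  2   T   F   T   F   F   F   F   T   F   T
  3   T   F   T   F   F   T   F   T   F   T
  4   T   T   T   T   F   T   T   T   T   T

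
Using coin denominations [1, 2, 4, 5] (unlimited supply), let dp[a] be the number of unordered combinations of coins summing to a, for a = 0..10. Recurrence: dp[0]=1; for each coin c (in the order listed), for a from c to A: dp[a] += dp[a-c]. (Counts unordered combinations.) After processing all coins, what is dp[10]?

after  coin     0     1     2     3     4     5     6     7     8     9    10
          1     1     1     1     1     1     1     1     1     1     1     1
          2     1     1     2     2     3     3     4     4     5     5     6
          4     1     1     2     2     4     4     6     6     9     9    12
          5     1     1     2     2     4     5     7     8    11    13    17

17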